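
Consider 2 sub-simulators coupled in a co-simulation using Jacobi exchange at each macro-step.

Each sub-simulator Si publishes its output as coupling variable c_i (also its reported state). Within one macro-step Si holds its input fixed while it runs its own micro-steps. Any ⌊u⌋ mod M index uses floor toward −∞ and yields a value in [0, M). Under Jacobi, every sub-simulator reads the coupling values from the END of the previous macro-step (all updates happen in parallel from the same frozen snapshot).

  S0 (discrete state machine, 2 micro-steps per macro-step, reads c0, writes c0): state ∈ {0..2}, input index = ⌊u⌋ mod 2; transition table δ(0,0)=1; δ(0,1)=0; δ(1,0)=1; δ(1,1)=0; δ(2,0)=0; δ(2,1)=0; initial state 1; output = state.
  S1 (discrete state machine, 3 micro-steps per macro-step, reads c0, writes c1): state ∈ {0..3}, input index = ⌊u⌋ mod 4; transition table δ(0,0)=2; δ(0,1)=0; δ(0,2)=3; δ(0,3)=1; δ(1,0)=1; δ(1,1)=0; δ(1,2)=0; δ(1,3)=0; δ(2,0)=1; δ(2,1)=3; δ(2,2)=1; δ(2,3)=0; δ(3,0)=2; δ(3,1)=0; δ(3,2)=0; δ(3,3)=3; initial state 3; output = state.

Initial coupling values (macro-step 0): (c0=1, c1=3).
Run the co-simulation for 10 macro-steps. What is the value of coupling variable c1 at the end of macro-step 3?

macro 1: S0 reads c0=1 → after 2×micro: 0; S1 reads c0=1 → after 3×micro: 0 ⇒ (c0=0, c1=0)
macro 2: S0 reads c0=0 → after 2×micro: 1; S1 reads c0=0 → after 3×micro: 1 ⇒ (c0=1, c1=1)
macro 3: S0 reads c0=1 → after 2×micro: 0; S1 reads c0=1 → after 3×micro: 0 ⇒ (c0=0, c1=0)
macro 4: S0 reads c0=0 → after 2×micro: 1; S1 reads c0=0 → after 3×micro: 1 ⇒ (c0=1, c1=1)
macro 5: S0 reads c0=1 → after 2×micro: 0; S1 reads c0=1 → after 3×micro: 0 ⇒ (c0=0, c1=0)
macro 6: S0 reads c0=0 → after 2×micro: 1; S1 reads c0=0 → after 3×micro: 1 ⇒ (c0=1, c1=1)
macro 7: S0 reads c0=1 → after 2×micro: 0; S1 reads c0=1 → after 3×micro: 0 ⇒ (c0=0, c1=0)
macro 8: S0 reads c0=0 → after 2×micro: 1; S1 reads c0=0 → after 3×micro: 1 ⇒ (c0=1, c1=1)
macro 9: S0 reads c0=1 → after 2×micro: 0; S1 reads c0=1 → after 3×micro: 0 ⇒ (c0=0, c1=0)
macro 10: S0 reads c0=0 → after 2×micro: 1; S1 reads c0=0 → after 3×micro: 1 ⇒ (c0=1, c1=1)

c1 at macro-step 3 = 0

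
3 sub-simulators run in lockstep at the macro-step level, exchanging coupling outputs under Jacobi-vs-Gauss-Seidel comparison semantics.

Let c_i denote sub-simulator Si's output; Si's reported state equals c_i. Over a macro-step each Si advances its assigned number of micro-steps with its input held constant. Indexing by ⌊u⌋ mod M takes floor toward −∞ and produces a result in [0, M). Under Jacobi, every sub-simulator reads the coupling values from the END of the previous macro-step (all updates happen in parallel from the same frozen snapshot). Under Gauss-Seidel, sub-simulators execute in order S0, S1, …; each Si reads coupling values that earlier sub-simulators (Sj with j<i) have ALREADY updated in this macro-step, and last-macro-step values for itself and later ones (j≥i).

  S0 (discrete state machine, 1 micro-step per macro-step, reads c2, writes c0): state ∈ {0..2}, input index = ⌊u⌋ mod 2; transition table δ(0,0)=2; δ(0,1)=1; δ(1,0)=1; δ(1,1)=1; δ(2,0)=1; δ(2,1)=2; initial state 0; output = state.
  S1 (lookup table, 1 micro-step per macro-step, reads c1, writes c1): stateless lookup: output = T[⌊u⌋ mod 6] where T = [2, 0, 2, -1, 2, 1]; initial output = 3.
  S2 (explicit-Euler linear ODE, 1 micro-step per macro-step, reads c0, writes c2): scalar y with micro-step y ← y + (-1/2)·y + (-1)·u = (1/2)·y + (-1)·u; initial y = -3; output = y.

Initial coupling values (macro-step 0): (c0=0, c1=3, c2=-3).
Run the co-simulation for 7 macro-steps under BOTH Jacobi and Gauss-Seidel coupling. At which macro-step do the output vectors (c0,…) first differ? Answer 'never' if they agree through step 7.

first divergence at macro-step: 1

[Jacobi] macro 1: S0 reads c2=-3 → after 1×micro: 1; S1 reads c1=3 → after 1×micro: -1; S2 reads c0=0 → after 1×micro: -3/2 ⇒ (c0=1, c1=-1, c2=-3/2)
[Jacobi] macro 2: S0 reads c2=-3/2 → after 1×micro: 1; S1 reads c1=-1 → after 1×micro: 1; S2 reads c0=1 → after 1×micro: -7/4 ⇒ (c0=1, c1=1, c2=-7/4)
[Jacobi] macro 3: S0 reads c2=-7/4 → after 1×micro: 1; S1 reads c1=1 → after 1×micro: 0; S2 reads c0=1 → after 1×micro: -15/8 ⇒ (c0=1, c1=0, c2=-15/8)
[Jacobi] macro 4: S0 reads c2=-15/8 → after 1×micro: 1; S1 reads c1=0 → after 1×micro: 2; S2 reads c0=1 → after 1×micro: -31/16 ⇒ (c0=1, c1=2, c2=-31/16)
[Jacobi] macro 5: S0 reads c2=-31/16 → after 1×micro: 1; S1 reads c1=2 → after 1×micro: 2; S2 reads c0=1 → after 1×micro: -63/32 ⇒ (c0=1, c1=2, c2=-63/32)
[Jacobi] macro 6: S0 reads c2=-63/32 → after 1×micro: 1; S1 reads c1=2 → after 1×micro: 2; S2 reads c0=1 → after 1×micro: -127/64 ⇒ (c0=1, c1=2, c2=-127/64)
[Jacobi] macro 7: S0 reads c2=-127/64 → after 1×micro: 1; S1 reads c1=2 → after 1×micro: 2; S2 reads c0=1 → after 1×micro: -255/128 ⇒ (c0=1, c1=2, c2=-255/128)
[Gauss-Seidel] macro 1: S0 reads c2=-3 → after 1×micro: 1; S1 reads c1=3 → after 1×micro: -1; S2 reads c0=1 → after 1×micro: -5/2 ⇒ (c0=1, c1=-1, c2=-5/2)
[Gauss-Seidel] macro 2: S0 reads c2=-5/2 → after 1×micro: 1; S1 reads c1=-1 → after 1×micro: 1; S2 reads c0=1 → after 1×micro: -9/4 ⇒ (c0=1, c1=1, c2=-9/4)
[Gauss-Seidel] macro 3: S0 reads c2=-9/4 → after 1×micro: 1; S1 reads c1=1 → after 1×micro: 0; S2 reads c0=1 → after 1×micro: -17/8 ⇒ (c0=1, c1=0, c2=-17/8)
[Gauss-Seidel] macro 4: S0 reads c2=-17/8 → after 1×micro: 1; S1 reads c1=0 → after 1×micro: 2; S2 reads c0=1 → after 1×micro: -33/16 ⇒ (c0=1, c1=2, c2=-33/16)
[Gauss-Seidel] macro 5: S0 reads c2=-33/16 → after 1×micro: 1; S1 reads c1=2 → after 1×micro: 2; S2 reads c0=1 → after 1×micro: -65/32 ⇒ (c0=1, c1=2, c2=-65/32)
[Gauss-Seidel] macro 6: S0 reads c2=-65/32 → after 1×micro: 1; S1 reads c1=2 → after 1×micro: 2; S2 reads c0=1 → after 1×micro: -129/64 ⇒ (c0=1, c1=2, c2=-129/64)
[Gauss-Seidel] macro 7: S0 reads c2=-129/64 → after 1×micro: 1; S1 reads c1=2 → after 1×micro: 2; S2 reads c0=1 → after 1×micro: -257/128 ⇒ (c0=1, c1=2, c2=-257/128)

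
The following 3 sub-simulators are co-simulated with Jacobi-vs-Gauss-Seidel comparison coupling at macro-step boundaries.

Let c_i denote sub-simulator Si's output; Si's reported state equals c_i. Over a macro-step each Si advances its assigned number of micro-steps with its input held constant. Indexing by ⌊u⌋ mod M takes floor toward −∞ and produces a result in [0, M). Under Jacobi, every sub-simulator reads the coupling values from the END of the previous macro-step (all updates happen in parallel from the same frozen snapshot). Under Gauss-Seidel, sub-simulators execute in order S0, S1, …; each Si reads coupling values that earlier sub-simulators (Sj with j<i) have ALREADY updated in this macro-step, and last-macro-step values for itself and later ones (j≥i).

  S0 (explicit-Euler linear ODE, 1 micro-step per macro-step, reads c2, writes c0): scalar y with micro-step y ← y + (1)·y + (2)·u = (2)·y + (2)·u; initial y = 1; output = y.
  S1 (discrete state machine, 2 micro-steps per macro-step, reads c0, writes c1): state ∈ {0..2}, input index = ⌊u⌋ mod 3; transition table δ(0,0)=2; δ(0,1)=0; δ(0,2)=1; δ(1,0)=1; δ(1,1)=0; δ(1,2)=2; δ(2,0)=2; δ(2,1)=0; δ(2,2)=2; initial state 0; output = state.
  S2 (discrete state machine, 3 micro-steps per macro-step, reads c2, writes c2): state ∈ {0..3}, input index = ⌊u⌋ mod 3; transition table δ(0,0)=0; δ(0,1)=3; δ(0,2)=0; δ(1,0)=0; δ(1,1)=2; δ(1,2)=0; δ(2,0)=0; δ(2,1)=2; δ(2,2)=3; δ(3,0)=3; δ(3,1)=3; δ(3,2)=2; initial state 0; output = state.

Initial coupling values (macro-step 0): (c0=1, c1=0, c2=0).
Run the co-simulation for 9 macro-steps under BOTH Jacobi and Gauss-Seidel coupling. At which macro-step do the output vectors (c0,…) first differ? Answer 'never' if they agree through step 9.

[Jacobi] macro 1: S0 reads c2=0 → after 1×micro: 2; S1 reads c0=1 → after 2×micro: 0; S2 reads c2=0 → after 3×micro: 0 ⇒ (c0=2, c1=0, c2=0)
[Jacobi] macro 2: S0 reads c2=0 → after 1×micro: 4; S1 reads c0=2 → after 2×micro: 2; S2 reads c2=0 → after 3×micro: 0 ⇒ (c0=4, c1=2, c2=0)
[Jacobi] macro 3: S0 reads c2=0 → after 1×micro: 8; S1 reads c0=4 → after 2×micro: 0; S2 reads c2=0 → after 3×micro: 0 ⇒ (c0=8, c1=0, c2=0)
[Jacobi] macro 4: S0 reads c2=0 → after 1×micro: 16; S1 reads c0=8 → after 2×micro: 2; S2 reads c2=0 → after 3×micro: 0 ⇒ (c0=16, c1=2, c2=0)
[Jacobi] macro 5: S0 reads c2=0 → after 1×micro: 32; S1 reads c0=16 → after 2×micro: 0; S2 reads c2=0 → after 3×micro: 0 ⇒ (c0=32, c1=0, c2=0)
[Jacobi] macro 6: S0 reads c2=0 → after 1×micro: 64; S1 reads c0=32 → after 2×micro: 2; S2 reads c2=0 → after 3×micro: 0 ⇒ (c0=64, c1=2, c2=0)
[Jacobi] macro 7: S0 reads c2=0 → after 1×micro: 128; S1 reads c0=64 → after 2×micro: 0; S2 reads c2=0 → after 3×micro: 0 ⇒ (c0=128, c1=0, c2=0)
[Jacobi] macro 8: S0 reads c2=0 → after 1×micro: 256; S1 reads c0=128 → after 2×micro: 2; S2 reads c2=0 → after 3×micro: 0 ⇒ (c0=256, c1=2, c2=0)
[Jacobi] macro 9: S0 reads c2=0 → after 1×micro: 512; S1 reads c0=256 → after 2×micro: 0; S2 reads c2=0 → after 3×micro: 0 ⇒ (c0=512, c1=0, c2=0)
[Gauss-Seidel] macro 1: S0 reads c2=0 → after 1×micro: 2; S1 reads c0=2 → after 2×micro: 2; S2 reads c2=0 → after 3×micro: 0 ⇒ (c0=2, c1=2, c2=0)
[Gauss-Seidel] macro 2: S0 reads c2=0 → after 1×micro: 4; S1 reads c0=4 → after 2×micro: 0; S2 reads c2=0 → after 3×micro: 0 ⇒ (c0=4, c1=0, c2=0)
[Gauss-Seidel] macro 3: S0 reads c2=0 → after 1×micro: 8; S1 reads c0=8 → after 2×micro: 2; S2 reads c2=0 → after 3×micro: 0 ⇒ (c0=8, c1=2, c2=0)
[Gauss-Seidel] macro 4: S0 reads c2=0 → after 1×micro: 16; S1 reads c0=16 → after 2×micro: 0; S2 reads c2=0 → after 3×micro: 0 ⇒ (c0=16, c1=0, c2=0)
[Gauss-Seidel] macro 5: S0 reads c2=0 → after 1×micro: 32; S1 reads c0=32 → after 2×micro: 2; S2 reads c2=0 → after 3×micro: 0 ⇒ (c0=32, c1=2, c2=0)
[Gauss-Seidel] macro 6: S0 reads c2=0 → after 1×micro: 64; S1 reads c0=64 → after 2×micro: 0; S2 reads c2=0 → after 3×micro: 0 ⇒ (c0=64, c1=0, c2=0)
[Gauss-Seidel] macro 7: S0 reads c2=0 → after 1×micro: 128; S1 reads c0=128 → after 2×micro: 2; S2 reads c2=0 → after 3×micro: 0 ⇒ (c0=128, c1=2, c2=0)
[Gauss-Seidel] macro 8: S0 reads c2=0 → after 1×micro: 256; S1 reads c0=256 → after 2×micro: 0; S2 reads c2=0 → after 3×micro: 0 ⇒ (c0=256, c1=0, c2=0)
[Gauss-Seidel] macro 9: S0 reads c2=0 → after 1×micro: 512; S1 reads c0=512 → after 2×micro: 2; S2 reads c2=0 → after 3×micro: 0 ⇒ (c0=512, c1=2, c2=0)

first divergence at macro-step: 1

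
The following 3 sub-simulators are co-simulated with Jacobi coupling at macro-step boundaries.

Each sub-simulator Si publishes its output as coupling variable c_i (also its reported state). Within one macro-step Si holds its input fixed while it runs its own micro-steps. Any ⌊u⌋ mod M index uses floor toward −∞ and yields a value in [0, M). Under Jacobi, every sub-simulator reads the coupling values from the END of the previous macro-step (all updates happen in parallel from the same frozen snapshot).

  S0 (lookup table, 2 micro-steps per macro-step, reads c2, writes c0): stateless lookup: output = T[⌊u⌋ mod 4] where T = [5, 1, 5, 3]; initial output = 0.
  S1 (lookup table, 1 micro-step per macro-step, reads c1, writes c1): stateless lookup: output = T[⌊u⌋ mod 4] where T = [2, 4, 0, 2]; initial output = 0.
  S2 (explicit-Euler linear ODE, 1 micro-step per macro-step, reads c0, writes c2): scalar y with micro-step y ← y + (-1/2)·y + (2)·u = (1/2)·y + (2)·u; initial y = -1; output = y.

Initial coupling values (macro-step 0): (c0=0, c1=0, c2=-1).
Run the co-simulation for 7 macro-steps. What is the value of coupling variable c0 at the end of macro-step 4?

macro 1: S0 reads c2=-1 → after 2×micro: 3; S1 reads c1=0 → after 1×micro: 2; S2 reads c0=0 → after 1×micro: -1/2 ⇒ (c0=3, c1=2, c2=-1/2)
macro 2: S0 reads c2=-1/2 → after 2×micro: 3; S1 reads c1=2 → after 1×micro: 0; S2 reads c0=3 → after 1×micro: 23/4 ⇒ (c0=3, c1=0, c2=23/4)
macro 3: S0 reads c2=23/4 → after 2×micro: 1; S1 reads c1=0 → after 1×micro: 2; S2 reads c0=3 → after 1×micro: 71/8 ⇒ (c0=1, c1=2, c2=71/8)
macro 4: S0 reads c2=71/8 → after 2×micro: 5; S1 reads c1=2 → after 1×micro: 0; S2 reads c0=1 → after 1×micro: 103/16 ⇒ (c0=5, c1=0, c2=103/16)
macro 5: S0 reads c2=103/16 → after 2×micro: 5; S1 reads c1=0 → after 1×micro: 2; S2 reads c0=5 → after 1×micro: 423/32 ⇒ (c0=5, c1=2, c2=423/32)
macro 6: S0 reads c2=423/32 → after 2×micro: 1; S1 reads c1=2 → after 1×micro: 0; S2 reads c0=5 → after 1×micro: 1063/64 ⇒ (c0=1, c1=0, c2=1063/64)
macro 7: S0 reads c2=1063/64 → after 2×micro: 5; S1 reads c1=0 → after 1×micro: 2; S2 reads c0=1 → after 1×micro: 1319/128 ⇒ (c0=5, c1=2, c2=1319/128)

c0 at macro-step 4 = 5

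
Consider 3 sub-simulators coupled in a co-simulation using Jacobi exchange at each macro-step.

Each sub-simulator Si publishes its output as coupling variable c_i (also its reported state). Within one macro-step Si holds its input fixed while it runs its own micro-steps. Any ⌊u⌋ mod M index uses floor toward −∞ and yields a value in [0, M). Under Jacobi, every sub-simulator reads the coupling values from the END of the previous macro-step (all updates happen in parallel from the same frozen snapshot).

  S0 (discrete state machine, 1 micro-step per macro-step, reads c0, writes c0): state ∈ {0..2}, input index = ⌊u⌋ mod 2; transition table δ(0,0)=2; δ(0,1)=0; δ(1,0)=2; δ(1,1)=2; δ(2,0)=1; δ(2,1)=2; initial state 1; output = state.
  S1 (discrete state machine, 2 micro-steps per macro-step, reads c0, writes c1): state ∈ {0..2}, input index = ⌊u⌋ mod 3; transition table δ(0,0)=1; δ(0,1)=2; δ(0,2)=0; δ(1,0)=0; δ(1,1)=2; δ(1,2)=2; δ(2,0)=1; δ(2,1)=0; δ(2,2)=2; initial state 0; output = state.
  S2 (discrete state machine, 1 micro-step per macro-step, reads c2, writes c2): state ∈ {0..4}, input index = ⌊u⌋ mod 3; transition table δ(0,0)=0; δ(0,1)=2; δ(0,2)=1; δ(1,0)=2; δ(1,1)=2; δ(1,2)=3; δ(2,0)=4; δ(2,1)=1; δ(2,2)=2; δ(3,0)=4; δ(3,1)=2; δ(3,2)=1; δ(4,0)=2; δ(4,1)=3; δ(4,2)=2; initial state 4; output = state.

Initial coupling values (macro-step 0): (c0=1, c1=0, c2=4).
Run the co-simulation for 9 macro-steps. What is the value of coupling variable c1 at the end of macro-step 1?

c1 at macro-step 1 = 0

macro 1: S0 reads c0=1 → after 1×micro: 2; S1 reads c0=1 → after 2×micro: 0; S2 reads c2=4 → after 1×micro: 3 ⇒ (c0=2, c1=0, c2=3)
macro 2: S0 reads c0=2 → after 1×micro: 1; S1 reads c0=2 → after 2×micro: 0; S2 reads c2=3 → after 1×micro: 4 ⇒ (c0=1, c1=0, c2=4)
macro 3: S0 reads c0=1 → after 1×micro: 2; S1 reads c0=1 → after 2×micro: 0; S2 reads c2=4 → after 1×micro: 3 ⇒ (c0=2, c1=0, c2=3)
macro 4: S0 reads c0=2 → after 1×micro: 1; S1 reads c0=2 → after 2×micro: 0; S2 reads c2=3 → after 1×micro: 4 ⇒ (c0=1, c1=0, c2=4)
macro 5: S0 reads c0=1 → after 1×micro: 2; S1 reads c0=1 → after 2×micro: 0; S2 reads c2=4 → after 1×micro: 3 ⇒ (c0=2, c1=0, c2=3)
macro 6: S0 reads c0=2 → after 1×micro: 1; S1 reads c0=2 → after 2×micro: 0; S2 reads c2=3 → after 1×micro: 4 ⇒ (c0=1, c1=0, c2=4)
macro 7: S0 reads c0=1 → after 1×micro: 2; S1 reads c0=1 → after 2×micro: 0; S2 reads c2=4 → after 1×micro: 3 ⇒ (c0=2, c1=0, c2=3)
macro 8: S0 reads c0=2 → after 1×micro: 1; S1 reads c0=2 → after 2×micro: 0; S2 reads c2=3 → after 1×micro: 4 ⇒ (c0=1, c1=0, c2=4)
macro 9: S0 reads c0=1 → after 1×micro: 2; S1 reads c0=1 → after 2×micro: 0; S2 reads c2=4 → after 1×micro: 3 ⇒ (c0=2, c1=0, c2=3)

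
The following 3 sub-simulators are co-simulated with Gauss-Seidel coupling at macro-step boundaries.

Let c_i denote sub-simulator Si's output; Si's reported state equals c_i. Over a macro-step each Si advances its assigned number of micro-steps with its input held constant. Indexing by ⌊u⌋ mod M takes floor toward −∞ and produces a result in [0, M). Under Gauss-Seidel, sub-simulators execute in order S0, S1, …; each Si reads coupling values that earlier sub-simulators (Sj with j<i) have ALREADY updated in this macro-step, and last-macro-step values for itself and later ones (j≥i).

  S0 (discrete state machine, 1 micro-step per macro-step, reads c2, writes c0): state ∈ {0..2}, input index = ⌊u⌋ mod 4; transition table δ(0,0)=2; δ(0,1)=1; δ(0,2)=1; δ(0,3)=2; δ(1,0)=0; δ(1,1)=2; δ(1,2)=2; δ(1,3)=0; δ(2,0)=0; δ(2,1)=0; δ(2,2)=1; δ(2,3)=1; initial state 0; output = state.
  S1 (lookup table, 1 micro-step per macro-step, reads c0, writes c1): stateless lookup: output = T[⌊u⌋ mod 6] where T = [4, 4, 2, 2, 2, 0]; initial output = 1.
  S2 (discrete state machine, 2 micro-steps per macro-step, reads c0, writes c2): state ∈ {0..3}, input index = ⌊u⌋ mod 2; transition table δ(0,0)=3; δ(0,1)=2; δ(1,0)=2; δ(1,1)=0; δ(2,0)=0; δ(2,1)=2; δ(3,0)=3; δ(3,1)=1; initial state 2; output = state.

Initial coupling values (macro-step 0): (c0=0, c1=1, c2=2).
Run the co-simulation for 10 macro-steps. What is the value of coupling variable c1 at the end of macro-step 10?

c1 at macro-step 10 = 4

macro 1: S0 reads c2=2 → after 1×micro: 1; S1 reads c0=1 → after 1×micro: 4; S2 reads c0=1 → after 2×micro: 2 ⇒ (c0=1, c1=4, c2=2)
macro 2: S0 reads c2=2 → after 1×micro: 2; S1 reads c0=2 → after 1×micro: 2; S2 reads c0=2 → after 2×micro: 3 ⇒ (c0=2, c1=2, c2=3)
macro 3: S0 reads c2=3 → after 1×micro: 1; S1 reads c0=1 → after 1×micro: 4; S2 reads c0=1 → after 2×micro: 0 ⇒ (c0=1, c1=4, c2=0)
macro 4: S0 reads c2=0 → after 1×micro: 0; S1 reads c0=0 → after 1×micro: 4; S2 reads c0=0 → after 2×micro: 3 ⇒ (c0=0, c1=4, c2=3)
macro 5: S0 reads c2=3 → after 1×micro: 2; S1 reads c0=2 → after 1×micro: 2; S2 reads c0=2 → after 2×micro: 3 ⇒ (c0=2, c1=2, c2=3)
macro 6: S0 reads c2=3 → after 1×micro: 1; S1 reads c0=1 → after 1×micro: 4; S2 reads c0=1 → after 2×micro: 0 ⇒ (c0=1, c1=4, c2=0)
macro 7: S0 reads c2=0 → after 1×micro: 0; S1 reads c0=0 → after 1×micro: 4; S2 reads c0=0 → after 2×micro: 3 ⇒ (c0=0, c1=4, c2=3)
macro 8: S0 reads c2=3 → after 1×micro: 2; S1 reads c0=2 → after 1×micro: 2; S2 reads c0=2 → after 2×micro: 3 ⇒ (c0=2, c1=2, c2=3)
macro 9: S0 reads c2=3 → after 1×micro: 1; S1 reads c0=1 → after 1×micro: 4; S2 reads c0=1 → after 2×micro: 0 ⇒ (c0=1, c1=4, c2=0)
macro 10: S0 reads c2=0 → after 1×micro: 0; S1 reads c0=0 → after 1×micro: 4; S2 reads c0=0 → after 2×micro: 3 ⇒ (c0=0, c1=4, c2=3)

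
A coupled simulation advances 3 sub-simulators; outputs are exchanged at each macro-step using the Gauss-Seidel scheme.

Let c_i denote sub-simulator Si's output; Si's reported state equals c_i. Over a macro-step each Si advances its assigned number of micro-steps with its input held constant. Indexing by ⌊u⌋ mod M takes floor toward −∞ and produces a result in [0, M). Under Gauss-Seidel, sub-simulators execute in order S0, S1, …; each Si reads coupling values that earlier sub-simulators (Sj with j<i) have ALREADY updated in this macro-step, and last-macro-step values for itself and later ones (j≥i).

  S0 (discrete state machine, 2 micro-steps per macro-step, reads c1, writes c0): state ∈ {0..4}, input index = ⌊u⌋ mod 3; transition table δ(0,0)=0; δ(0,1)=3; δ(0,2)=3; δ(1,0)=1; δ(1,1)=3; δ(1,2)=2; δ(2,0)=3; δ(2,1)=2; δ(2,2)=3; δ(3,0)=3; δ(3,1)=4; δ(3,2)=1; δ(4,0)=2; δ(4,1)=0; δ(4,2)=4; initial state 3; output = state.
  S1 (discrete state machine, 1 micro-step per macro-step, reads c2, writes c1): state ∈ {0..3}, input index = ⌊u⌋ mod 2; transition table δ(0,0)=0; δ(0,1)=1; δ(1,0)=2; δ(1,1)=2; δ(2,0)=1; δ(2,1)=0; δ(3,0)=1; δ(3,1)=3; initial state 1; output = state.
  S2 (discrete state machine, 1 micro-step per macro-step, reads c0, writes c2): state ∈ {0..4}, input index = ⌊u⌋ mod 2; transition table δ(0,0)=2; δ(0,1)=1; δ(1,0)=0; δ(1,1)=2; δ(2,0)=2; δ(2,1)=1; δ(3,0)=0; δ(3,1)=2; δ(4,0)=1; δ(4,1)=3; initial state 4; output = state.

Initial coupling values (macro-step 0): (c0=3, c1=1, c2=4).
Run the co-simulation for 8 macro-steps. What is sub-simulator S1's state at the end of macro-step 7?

macro 1: S0 reads c1=1 → after 2×micro: 0; S1 reads c2=4 → after 1×micro: 2; S2 reads c0=0 → after 1×micro: 1 ⇒ (c0=0, c1=2, c2=1)
macro 2: S0 reads c1=2 → after 2×micro: 1; S1 reads c2=1 → after 1×micro: 0; S2 reads c0=1 → after 1×micro: 2 ⇒ (c0=1, c1=0, c2=2)
macro 3: S0 reads c1=0 → after 2×micro: 1; S1 reads c2=2 → after 1×micro: 0; S2 reads c0=1 → after 1×micro: 1 ⇒ (c0=1, c1=0, c2=1)
macro 4: S0 reads c1=0 → after 2×micro: 1; S1 reads c2=1 → after 1×micro: 1; S2 reads c0=1 → after 1×micro: 2 ⇒ (c0=1, c1=1, c2=2)
macro 5: S0 reads c1=1 → after 2×micro: 4; S1 reads c2=2 → after 1×micro: 2; S2 reads c0=4 → after 1×micro: 2 ⇒ (c0=4, c1=2, c2=2)
macro 6: S0 reads c1=2 → after 2×micro: 4; S1 reads c2=2 → after 1×micro: 1; S2 reads c0=4 → after 1×micro: 2 ⇒ (c0=4, c1=1, c2=2)
macro 7: S0 reads c1=1 → after 2×micro: 3; S1 reads c2=2 → after 1×micro: 2; S2 reads c0=3 → after 1×micro: 1 ⇒ (c0=3, c1=2, c2=1)
macro 8: S0 reads c1=2 → after 2×micro: 2; S1 reads c2=1 → after 1×micro: 0; S2 reads c0=2 → after 1×micro: 0 ⇒ (c0=2, c1=0, c2=0)

S1 state at macro-step 7 = 2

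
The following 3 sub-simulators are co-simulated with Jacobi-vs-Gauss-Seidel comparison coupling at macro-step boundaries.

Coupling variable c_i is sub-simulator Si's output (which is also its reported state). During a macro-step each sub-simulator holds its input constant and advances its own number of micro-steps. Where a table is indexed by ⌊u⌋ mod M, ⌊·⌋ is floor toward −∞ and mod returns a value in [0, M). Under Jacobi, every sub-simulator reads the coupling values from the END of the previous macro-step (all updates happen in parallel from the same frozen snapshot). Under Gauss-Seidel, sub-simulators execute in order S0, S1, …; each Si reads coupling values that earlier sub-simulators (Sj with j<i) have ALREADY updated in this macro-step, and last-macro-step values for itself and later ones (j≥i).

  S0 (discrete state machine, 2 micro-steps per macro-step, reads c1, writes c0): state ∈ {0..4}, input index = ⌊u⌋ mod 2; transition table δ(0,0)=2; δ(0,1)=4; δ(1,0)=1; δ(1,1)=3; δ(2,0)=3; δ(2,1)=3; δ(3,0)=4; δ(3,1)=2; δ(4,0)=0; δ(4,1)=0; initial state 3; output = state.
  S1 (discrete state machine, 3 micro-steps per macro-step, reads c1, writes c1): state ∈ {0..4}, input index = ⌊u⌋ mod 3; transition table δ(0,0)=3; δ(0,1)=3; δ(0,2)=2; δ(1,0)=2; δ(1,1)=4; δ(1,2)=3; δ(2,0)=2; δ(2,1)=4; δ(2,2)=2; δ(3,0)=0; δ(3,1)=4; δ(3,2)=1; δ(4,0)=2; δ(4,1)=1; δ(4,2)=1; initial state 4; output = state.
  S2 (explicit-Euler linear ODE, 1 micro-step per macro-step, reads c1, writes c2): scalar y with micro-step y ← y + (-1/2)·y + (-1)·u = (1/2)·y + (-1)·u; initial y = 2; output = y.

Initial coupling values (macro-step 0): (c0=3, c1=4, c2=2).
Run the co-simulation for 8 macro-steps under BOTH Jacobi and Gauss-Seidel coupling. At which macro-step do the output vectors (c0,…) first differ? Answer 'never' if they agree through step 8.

first divergence at macro-step: 1

[Jacobi] macro 1: S0 reads c1=4 → after 2×micro: 0; S1 reads c1=4 → after 3×micro: 1; S2 reads c1=4 → after 1×micro: -3 ⇒ (c0=0, c1=1, c2=-3)
[Jacobi] macro 2: S0 reads c1=1 → after 2×micro: 0; S1 reads c1=1 → after 3×micro: 4; S2 reads c1=1 → after 1×micro: -5/2 ⇒ (c0=0, c1=4, c2=-5/2)
[Jacobi] macro 3: S0 reads c1=4 → after 2×micro: 3; S1 reads c1=4 → after 3×micro: 1; S2 reads c1=4 → after 1×micro: -21/4 ⇒ (c0=3, c1=1, c2=-21/4)
[Jacobi] macro 4: S0 reads c1=1 → after 2×micro: 3; S1 reads c1=1 → after 3×micro: 4; S2 reads c1=1 → after 1×micro: -29/8 ⇒ (c0=3, c1=4, c2=-29/8)
[Jacobi] macro 5: S0 reads c1=4 → after 2×micro: 0; S1 reads c1=4 → after 3×micro: 1; S2 reads c1=4 → after 1×micro: -93/16 ⇒ (c0=0, c1=1, c2=-93/16)
[Jacobi] macro 6: S0 reads c1=1 → after 2×micro: 0; S1 reads c1=1 → after 3×micro: 4; S2 reads c1=1 → after 1×micro: -125/32 ⇒ (c0=0, c1=4, c2=-125/32)
[Jacobi] macro 7: S0 reads c1=4 → after 2×micro: 3; S1 reads c1=4 → after 3×micro: 1; S2 reads c1=4 → after 1×micro: -381/64 ⇒ (c0=3, c1=1, c2=-381/64)
[Jacobi] macro 8: S0 reads c1=1 → after 2×micro: 3; S1 reads c1=1 → after 3×micro: 4; S2 reads c1=1 → after 1×micro: -509/128 ⇒ (c0=3, c1=4, c2=-509/128)
[Gauss-Seidel] macro 1: S0 reads c1=4 → after 2×micro: 0; S1 reads c1=4 → after 3×micro: 1; S2 reads c1=1 → after 1×micro: 0 ⇒ (c0=0, c1=1, c2=0)
[Gauss-Seidel] macro 2: S0 reads c1=1 → after 2×micro: 0; S1 reads c1=1 → after 3×micro: 4; S2 reads c1=4 → after 1×micro: -4 ⇒ (c0=0, c1=4, c2=-4)
[Gauss-Seidel] macro 3: S0 reads c1=4 → after 2×micro: 3; S1 reads c1=4 → after 3×micro: 1; S2 reads c1=1 → after 1×micro: -3 ⇒ (c0=3, c1=1, c2=-3)
[Gauss-Seidel] macro 4: S0 reads c1=1 → after 2×micro: 3; S1 reads c1=1 → after 3×micro: 4; S2 reads c1=4 → after 1×micro: -11/2 ⇒ (c0=3, c1=4, c2=-11/2)
[Gauss-Seidel] macro 5: S0 reads c1=4 → after 2×micro: 0; S1 reads c1=4 → after 3×micro: 1; S2 reads c1=1 → after 1×micro: -15/4 ⇒ (c0=0, c1=1, c2=-15/4)
[Gauss-Seidel] macro 6: S0 reads c1=1 → after 2×micro: 0; S1 reads c1=1 → after 3×micro: 4; S2 reads c1=4 → after 1×micro: -47/8 ⇒ (c0=0, c1=4, c2=-47/8)
[Gauss-Seidel] macro 7: S0 reads c1=4 → after 2×micro: 3; S1 reads c1=4 → after 3×micro: 1; S2 reads c1=1 → after 1×micro: -63/16 ⇒ (c0=3, c1=1, c2=-63/16)
[Gauss-Seidel] macro 8: S0 reads c1=1 → after 2×micro: 3; S1 reads c1=1 → after 3×micro: 4; S2 reads c1=4 → after 1×micro: -191/32 ⇒ (c0=3, c1=4, c2=-191/32)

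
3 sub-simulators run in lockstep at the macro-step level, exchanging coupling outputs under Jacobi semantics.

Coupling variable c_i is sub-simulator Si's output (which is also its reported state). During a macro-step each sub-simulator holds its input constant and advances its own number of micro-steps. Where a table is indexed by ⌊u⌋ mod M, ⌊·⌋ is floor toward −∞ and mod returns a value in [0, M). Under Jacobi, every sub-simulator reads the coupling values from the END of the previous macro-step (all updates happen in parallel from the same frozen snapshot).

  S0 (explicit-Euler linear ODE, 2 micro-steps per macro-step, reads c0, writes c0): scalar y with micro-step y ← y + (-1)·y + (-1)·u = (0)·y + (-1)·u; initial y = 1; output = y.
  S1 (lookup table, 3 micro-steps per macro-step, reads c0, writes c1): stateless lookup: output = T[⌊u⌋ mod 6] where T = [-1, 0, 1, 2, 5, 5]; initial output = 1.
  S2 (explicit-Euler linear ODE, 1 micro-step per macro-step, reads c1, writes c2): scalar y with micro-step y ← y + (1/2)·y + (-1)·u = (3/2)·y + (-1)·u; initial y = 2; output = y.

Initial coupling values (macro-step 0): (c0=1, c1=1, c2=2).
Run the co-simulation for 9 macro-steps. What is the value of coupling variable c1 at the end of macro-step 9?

macro 1: S0 reads c0=1 → after 2×micro: -1; S1 reads c0=1 → after 3×micro: 0; S2 reads c1=1 → after 1×micro: 2 ⇒ (c0=-1, c1=0, c2=2)
macro 2: S0 reads c0=-1 → after 2×micro: 1; S1 reads c0=-1 → after 3×micro: 5; S2 reads c1=0 → after 1×micro: 3 ⇒ (c0=1, c1=5, c2=3)
macro 3: S0 reads c0=1 → after 2×micro: -1; S1 reads c0=1 → after 3×micro: 0; S2 reads c1=5 → after 1×micro: -1/2 ⇒ (c0=-1, c1=0, c2=-1/2)
macro 4: S0 reads c0=-1 → after 2×micro: 1; S1 reads c0=-1 → after 3×micro: 5; S2 reads c1=0 → after 1×micro: -3/4 ⇒ (c0=1, c1=5, c2=-3/4)
macro 5: S0 reads c0=1 → after 2×micro: -1; S1 reads c0=1 → after 3×micro: 0; S2 reads c1=5 → after 1×micro: -49/8 ⇒ (c0=-1, c1=0, c2=-49/8)
macro 6: S0 reads c0=-1 → after 2×micro: 1; S1 reads c0=-1 → after 3×micro: 5; S2 reads c1=0 → after 1×micro: -147/16 ⇒ (c0=1, c1=5, c2=-147/16)
macro 7: S0 reads c0=1 → after 2×micro: -1; S1 reads c0=1 → after 3×micro: 0; S2 reads c1=5 → after 1×micro: -601/32 ⇒ (c0=-1, c1=0, c2=-601/32)
macro 8: S0 reads c0=-1 → after 2×micro: 1; S1 reads c0=-1 → after 3×micro: 5; S2 reads c1=0 → after 1×micro: -1803/64 ⇒ (c0=1, c1=5, c2=-1803/64)
macro 9: S0 reads c0=1 → after 2×micro: -1; S1 reads c0=1 → after 3×micro: 0; S2 reads c1=5 → after 1×micro: -6049/128 ⇒ (c0=-1, c1=0, c2=-6049/128)

c1 at macro-step 9 = 0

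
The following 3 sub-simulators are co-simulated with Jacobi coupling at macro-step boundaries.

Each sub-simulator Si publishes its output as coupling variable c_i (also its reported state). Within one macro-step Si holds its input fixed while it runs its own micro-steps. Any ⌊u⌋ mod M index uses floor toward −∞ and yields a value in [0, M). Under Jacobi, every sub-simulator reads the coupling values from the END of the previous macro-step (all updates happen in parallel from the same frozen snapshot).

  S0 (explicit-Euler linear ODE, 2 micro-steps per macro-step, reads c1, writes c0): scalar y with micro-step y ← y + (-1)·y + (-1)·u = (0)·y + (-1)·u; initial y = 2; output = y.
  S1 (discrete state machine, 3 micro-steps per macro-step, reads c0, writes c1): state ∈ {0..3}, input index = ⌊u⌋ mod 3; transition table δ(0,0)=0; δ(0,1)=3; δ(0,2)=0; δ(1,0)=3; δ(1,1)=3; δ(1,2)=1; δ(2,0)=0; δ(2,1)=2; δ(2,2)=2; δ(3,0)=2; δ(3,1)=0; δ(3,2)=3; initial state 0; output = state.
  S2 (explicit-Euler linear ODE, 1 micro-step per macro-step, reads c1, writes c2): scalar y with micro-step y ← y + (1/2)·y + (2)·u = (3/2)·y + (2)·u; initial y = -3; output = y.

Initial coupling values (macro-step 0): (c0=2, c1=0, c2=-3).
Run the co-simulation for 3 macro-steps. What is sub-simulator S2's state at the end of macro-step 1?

macro 1: S0 reads c1=0 → after 2×micro: 0; S1 reads c0=2 → after 3×micro: 0; S2 reads c1=0 → after 1×micro: -9/2 ⇒ (c0=0, c1=0, c2=-9/2)
macro 2: S0 reads c1=0 → after 2×micro: 0; S1 reads c0=0 → after 3×micro: 0; S2 reads c1=0 → after 1×micro: -27/4 ⇒ (c0=0, c1=0, c2=-27/4)
macro 3: S0 reads c1=0 → after 2×micro: 0; S1 reads c0=0 → after 3×micro: 0; S2 reads c1=0 → after 1×micro: -81/8 ⇒ (c0=0, c1=0, c2=-81/8)

S2 state at macro-step 1 = -9/2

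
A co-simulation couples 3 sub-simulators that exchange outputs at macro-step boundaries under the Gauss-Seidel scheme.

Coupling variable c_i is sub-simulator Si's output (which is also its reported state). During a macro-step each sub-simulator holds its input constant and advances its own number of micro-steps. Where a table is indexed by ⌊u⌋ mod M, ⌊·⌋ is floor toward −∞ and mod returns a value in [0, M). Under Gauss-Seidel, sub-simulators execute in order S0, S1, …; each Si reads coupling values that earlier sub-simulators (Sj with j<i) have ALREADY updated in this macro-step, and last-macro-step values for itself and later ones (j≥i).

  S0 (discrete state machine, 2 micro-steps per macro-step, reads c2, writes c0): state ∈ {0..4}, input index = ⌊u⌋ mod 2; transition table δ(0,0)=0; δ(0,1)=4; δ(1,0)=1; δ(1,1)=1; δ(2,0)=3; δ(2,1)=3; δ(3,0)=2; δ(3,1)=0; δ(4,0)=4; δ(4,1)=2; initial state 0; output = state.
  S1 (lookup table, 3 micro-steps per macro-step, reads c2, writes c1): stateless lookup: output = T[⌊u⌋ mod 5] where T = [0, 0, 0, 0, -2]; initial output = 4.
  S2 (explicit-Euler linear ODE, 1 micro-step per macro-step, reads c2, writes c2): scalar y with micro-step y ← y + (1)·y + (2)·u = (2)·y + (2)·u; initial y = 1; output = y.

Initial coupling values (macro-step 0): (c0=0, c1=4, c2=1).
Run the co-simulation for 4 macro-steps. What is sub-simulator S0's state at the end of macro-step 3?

S0 state at macro-step 3 = 2

macro 1: S0 reads c2=1 → after 2×micro: 2; S1 reads c2=1 → after 3×micro: 0; S2 reads c2=1 → after 1×micro: 4 ⇒ (c0=2, c1=0, c2=4)
macro 2: S0 reads c2=4 → after 2×micro: 2; S1 reads c2=4 → after 3×micro: -2; S2 reads c2=4 → after 1×micro: 16 ⇒ (c0=2, c1=-2, c2=16)
macro 3: S0 reads c2=16 → after 2×micro: 2; S1 reads c2=16 → after 3×micro: 0; S2 reads c2=16 → after 1×micro: 64 ⇒ (c0=2, c1=0, c2=64)
macro 4: S0 reads c2=64 → after 2×micro: 2; S1 reads c2=64 → after 3×micro: -2; S2 reads c2=64 → after 1×micro: 256 ⇒ (c0=2, c1=-2, c2=256)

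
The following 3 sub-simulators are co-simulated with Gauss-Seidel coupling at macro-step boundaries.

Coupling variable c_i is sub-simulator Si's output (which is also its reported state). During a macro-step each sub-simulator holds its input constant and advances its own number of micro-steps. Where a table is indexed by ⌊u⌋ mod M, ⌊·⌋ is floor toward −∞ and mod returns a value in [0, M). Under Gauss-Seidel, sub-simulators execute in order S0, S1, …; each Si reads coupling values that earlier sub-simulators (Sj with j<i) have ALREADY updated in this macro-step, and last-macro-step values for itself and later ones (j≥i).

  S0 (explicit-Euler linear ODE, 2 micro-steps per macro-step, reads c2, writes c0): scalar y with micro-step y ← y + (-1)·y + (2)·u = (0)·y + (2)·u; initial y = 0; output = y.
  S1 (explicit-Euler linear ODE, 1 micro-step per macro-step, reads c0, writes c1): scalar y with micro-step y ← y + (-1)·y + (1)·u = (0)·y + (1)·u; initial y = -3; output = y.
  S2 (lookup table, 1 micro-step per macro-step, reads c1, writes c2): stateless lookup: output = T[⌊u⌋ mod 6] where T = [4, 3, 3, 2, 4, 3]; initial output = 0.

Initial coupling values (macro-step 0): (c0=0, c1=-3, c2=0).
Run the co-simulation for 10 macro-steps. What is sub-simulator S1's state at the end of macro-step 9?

S1 state at macro-step 9 = 6

macro 1: S0 reads c2=0 → after 2×micro: 0; S1 reads c0=0 → after 1×micro: 0; S2 reads c1=0 → after 1×micro: 4 ⇒ (c0=0, c1=0, c2=4)
macro 2: S0 reads c2=4 → after 2×micro: 8; S1 reads c0=8 → after 1×micro: 8; S2 reads c1=8 → after 1×micro: 3 ⇒ (c0=8, c1=8, c2=3)
macro 3: S0 reads c2=3 → after 2×micro: 6; S1 reads c0=6 → after 1×micro: 6; S2 reads c1=6 → after 1×micro: 4 ⇒ (c0=6, c1=6, c2=4)
macro 4: S0 reads c2=4 → after 2×micro: 8; S1 reads c0=8 → after 1×micro: 8; S2 reads c1=8 → after 1×micro: 3 ⇒ (c0=8, c1=8, c2=3)
macro 5: S0 reads c2=3 → after 2×micro: 6; S1 reads c0=6 → after 1×micro: 6; S2 reads c1=6 → after 1×micro: 4 ⇒ (c0=6, c1=6, c2=4)
macro 6: S0 reads c2=4 → after 2×micro: 8; S1 reads c0=8 → after 1×micro: 8; S2 reads c1=8 → after 1×micro: 3 ⇒ (c0=8, c1=8, c2=3)
macro 7: S0 reads c2=3 → after 2×micro: 6; S1 reads c0=6 → after 1×micro: 6; S2 reads c1=6 → after 1×micro: 4 ⇒ (c0=6, c1=6, c2=4)
macro 8: S0 reads c2=4 → after 2×micro: 8; S1 reads c0=8 → after 1×micro: 8; S2 reads c1=8 → after 1×micro: 3 ⇒ (c0=8, c1=8, c2=3)
macro 9: S0 reads c2=3 → after 2×micro: 6; S1 reads c0=6 → after 1×micro: 6; S2 reads c1=6 → after 1×micro: 4 ⇒ (c0=6, c1=6, c2=4)
macro 10: S0 reads c2=4 → after 2×micro: 8; S1 reads c0=8 → after 1×micro: 8; S2 reads c1=8 → after 1×micro: 3 ⇒ (c0=8, c1=8, c2=3)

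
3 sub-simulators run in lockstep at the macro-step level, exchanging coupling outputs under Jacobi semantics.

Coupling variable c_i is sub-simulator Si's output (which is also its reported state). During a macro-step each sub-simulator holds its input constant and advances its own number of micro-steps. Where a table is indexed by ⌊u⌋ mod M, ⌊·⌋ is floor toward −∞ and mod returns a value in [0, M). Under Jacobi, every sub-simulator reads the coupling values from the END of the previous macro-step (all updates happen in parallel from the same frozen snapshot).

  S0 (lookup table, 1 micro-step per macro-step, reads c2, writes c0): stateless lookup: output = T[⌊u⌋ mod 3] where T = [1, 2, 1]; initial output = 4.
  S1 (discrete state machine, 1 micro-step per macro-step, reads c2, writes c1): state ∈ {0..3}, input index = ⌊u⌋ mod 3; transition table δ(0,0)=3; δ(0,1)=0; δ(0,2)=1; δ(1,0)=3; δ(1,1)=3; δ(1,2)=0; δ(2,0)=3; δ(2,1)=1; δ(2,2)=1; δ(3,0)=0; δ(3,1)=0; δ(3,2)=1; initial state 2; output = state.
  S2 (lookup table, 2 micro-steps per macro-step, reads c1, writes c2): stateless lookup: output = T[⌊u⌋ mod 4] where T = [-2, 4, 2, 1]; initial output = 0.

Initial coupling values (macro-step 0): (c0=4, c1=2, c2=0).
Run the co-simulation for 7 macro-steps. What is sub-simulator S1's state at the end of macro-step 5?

macro 1: S0 reads c2=0 → after 1×micro: 1; S1 reads c2=0 → after 1×micro: 3; S2 reads c1=2 → after 2×micro: 2 ⇒ (c0=1, c1=3, c2=2)
macro 2: S0 reads c2=2 → after 1×micro: 1; S1 reads c2=2 → after 1×micro: 1; S2 reads c1=3 → after 2×micro: 1 ⇒ (c0=1, c1=1, c2=1)
macro 3: S0 reads c2=1 → after 1×micro: 2; S1 reads c2=1 → after 1×micro: 3; S2 reads c1=1 → after 2×micro: 4 ⇒ (c0=2, c1=3, c2=4)
macro 4: S0 reads c2=4 → after 1×micro: 2; S1 reads c2=4 → after 1×micro: 0; S2 reads c1=3 → after 2×micro: 1 ⇒ (c0=2, c1=0, c2=1)
macro 5: S0 reads c2=1 → after 1×micro: 2; S1 reads c2=1 → after 1×micro: 0; S2 reads c1=0 → after 2×micro: -2 ⇒ (c0=2, c1=0, c2=-2)
macro 6: S0 reads c2=-2 → after 1×micro: 2; S1 reads c2=-2 → after 1×micro: 0; S2 reads c1=0 → after 2×micro: -2 ⇒ (c0=2, c1=0, c2=-2)
macro 7: S0 reads c2=-2 → after 1×micro: 2; S1 reads c2=-2 → after 1×micro: 0; S2 reads c1=0 → after 2×micro: -2 ⇒ (c0=2, c1=0, c2=-2)

S1 state at macro-step 5 = 0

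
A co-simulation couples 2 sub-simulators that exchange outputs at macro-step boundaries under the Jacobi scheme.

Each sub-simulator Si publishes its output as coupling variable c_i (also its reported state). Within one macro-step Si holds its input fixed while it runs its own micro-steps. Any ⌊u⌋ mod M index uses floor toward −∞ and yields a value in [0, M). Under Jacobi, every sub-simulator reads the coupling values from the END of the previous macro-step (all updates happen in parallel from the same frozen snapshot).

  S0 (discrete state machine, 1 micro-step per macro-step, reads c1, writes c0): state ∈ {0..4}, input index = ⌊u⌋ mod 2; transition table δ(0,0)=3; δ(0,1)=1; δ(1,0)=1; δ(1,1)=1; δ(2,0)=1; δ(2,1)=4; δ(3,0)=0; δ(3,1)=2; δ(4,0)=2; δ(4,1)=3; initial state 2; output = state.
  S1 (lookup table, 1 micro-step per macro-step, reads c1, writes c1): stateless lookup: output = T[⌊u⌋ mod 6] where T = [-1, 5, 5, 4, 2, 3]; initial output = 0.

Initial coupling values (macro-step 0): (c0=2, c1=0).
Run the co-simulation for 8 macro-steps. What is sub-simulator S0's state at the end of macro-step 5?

macro 1: S0 reads c1=0 → after 1×micro: 1; S1 reads c1=0 → after 1×micro: -1 ⇒ (c0=1, c1=-1)
macro 2: S0 reads c1=-1 → after 1×micro: 1; S1 reads c1=-1 → after 1×micro: 3 ⇒ (c0=1, c1=3)
macro 3: S0 reads c1=3 → after 1×micro: 1; S1 reads c1=3 → after 1×micro: 4 ⇒ (c0=1, c1=4)
macro 4: S0 reads c1=4 → after 1×micro: 1; S1 reads c1=4 → after 1×micro: 2 ⇒ (c0=1, c1=2)
macro 5: S0 reads c1=2 → after 1×micro: 1; S1 reads c1=2 → after 1×micro: 5 ⇒ (c0=1, c1=5)
macro 6: S0 reads c1=5 → after 1×micro: 1; S1 reads c1=5 → after 1×micro: 3 ⇒ (c0=1, c1=3)
macro 7: S0 reads c1=3 → after 1×micro: 1; S1 reads c1=3 → after 1×micro: 4 ⇒ (c0=1, c1=4)
macro 8: S0 reads c1=4 → after 1×micro: 1; S1 reads c1=4 → after 1×micro: 2 ⇒ (c0=1, c1=2)

S0 state at macro-step 5 = 1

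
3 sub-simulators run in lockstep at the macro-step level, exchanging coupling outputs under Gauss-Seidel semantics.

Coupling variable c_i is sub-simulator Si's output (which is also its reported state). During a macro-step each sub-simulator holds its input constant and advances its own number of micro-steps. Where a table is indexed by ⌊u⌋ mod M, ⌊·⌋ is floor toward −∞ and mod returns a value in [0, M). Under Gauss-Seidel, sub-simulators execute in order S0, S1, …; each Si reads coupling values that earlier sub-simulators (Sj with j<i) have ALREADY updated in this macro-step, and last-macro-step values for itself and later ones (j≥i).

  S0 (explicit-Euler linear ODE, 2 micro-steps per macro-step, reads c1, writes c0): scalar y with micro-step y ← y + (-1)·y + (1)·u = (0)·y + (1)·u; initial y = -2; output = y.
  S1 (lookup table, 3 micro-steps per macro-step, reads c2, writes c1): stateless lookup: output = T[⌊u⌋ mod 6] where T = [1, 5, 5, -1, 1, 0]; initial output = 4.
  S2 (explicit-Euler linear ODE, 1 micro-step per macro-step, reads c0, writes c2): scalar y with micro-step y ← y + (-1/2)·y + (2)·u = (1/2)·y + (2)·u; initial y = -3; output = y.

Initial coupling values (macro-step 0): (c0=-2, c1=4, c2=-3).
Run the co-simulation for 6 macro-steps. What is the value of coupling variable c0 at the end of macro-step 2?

macro 1: S0 reads c1=4 → after 2×micro: 4; S1 reads c2=-3 → after 3×micro: -1; S2 reads c0=4 → after 1×micro: 13/2 ⇒ (c0=4, c1=-1, c2=13/2)
macro 2: S0 reads c1=-1 → after 2×micro: -1; S1 reads c2=13/2 → after 3×micro: 1; S2 reads c0=-1 → after 1×micro: 5/4 ⇒ (c0=-1, c1=1, c2=5/4)
macro 3: S0 reads c1=1 → after 2×micro: 1; S1 reads c2=5/4 → after 3×micro: 5; S2 reads c0=1 → after 1×micro: 21/8 ⇒ (c0=1, c1=5, c2=21/8)
macro 4: S0 reads c1=5 → after 2×micro: 5; S1 reads c2=21/8 → after 3×micro: 5; S2 reads c0=5 → after 1×micro: 181/16 ⇒ (c0=5, c1=5, c2=181/16)
macro 5: S0 reads c1=5 → after 2×micro: 5; S1 reads c2=181/16 → after 3×micro: 0; S2 reads c0=5 → after 1×micro: 501/32 ⇒ (c0=5, c1=0, c2=501/32)
macro 6: S0 reads c1=0 → after 2×micro: 0; S1 reads c2=501/32 → after 3×micro: -1; S2 reads c0=0 → after 1×micro: 501/64 ⇒ (c0=0, c1=-1, c2=501/64)

c0 at macro-step 2 = -1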